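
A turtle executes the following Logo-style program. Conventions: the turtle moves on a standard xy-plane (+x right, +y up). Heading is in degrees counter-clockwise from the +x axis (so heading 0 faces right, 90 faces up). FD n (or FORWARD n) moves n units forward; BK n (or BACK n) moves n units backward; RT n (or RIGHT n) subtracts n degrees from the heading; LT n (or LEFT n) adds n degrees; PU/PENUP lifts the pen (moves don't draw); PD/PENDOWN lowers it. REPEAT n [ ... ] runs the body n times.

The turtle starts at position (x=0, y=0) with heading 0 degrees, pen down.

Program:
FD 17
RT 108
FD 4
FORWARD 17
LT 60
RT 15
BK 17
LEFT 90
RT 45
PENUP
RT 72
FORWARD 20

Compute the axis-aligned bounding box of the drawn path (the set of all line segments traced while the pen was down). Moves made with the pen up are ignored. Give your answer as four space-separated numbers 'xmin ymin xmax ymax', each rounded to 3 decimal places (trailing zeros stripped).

Answer: 0 -19.972 17 0

Derivation:
Executing turtle program step by step:
Start: pos=(0,0), heading=0, pen down
FD 17: (0,0) -> (17,0) [heading=0, draw]
RT 108: heading 0 -> 252
FD 4: (17,0) -> (15.764,-3.804) [heading=252, draw]
FD 17: (15.764,-3.804) -> (10.511,-19.972) [heading=252, draw]
LT 60: heading 252 -> 312
RT 15: heading 312 -> 297
BK 17: (10.511,-19.972) -> (2.793,-4.825) [heading=297, draw]
LT 90: heading 297 -> 27
RT 45: heading 27 -> 342
PU: pen up
RT 72: heading 342 -> 270
FD 20: (2.793,-4.825) -> (2.793,-24.825) [heading=270, move]
Final: pos=(2.793,-24.825), heading=270, 4 segment(s) drawn

Segment endpoints: x in {0, 2.793, 10.511, 15.764, 17}, y in {-19.972, -4.825, -3.804, 0}
xmin=0, ymin=-19.972, xmax=17, ymax=0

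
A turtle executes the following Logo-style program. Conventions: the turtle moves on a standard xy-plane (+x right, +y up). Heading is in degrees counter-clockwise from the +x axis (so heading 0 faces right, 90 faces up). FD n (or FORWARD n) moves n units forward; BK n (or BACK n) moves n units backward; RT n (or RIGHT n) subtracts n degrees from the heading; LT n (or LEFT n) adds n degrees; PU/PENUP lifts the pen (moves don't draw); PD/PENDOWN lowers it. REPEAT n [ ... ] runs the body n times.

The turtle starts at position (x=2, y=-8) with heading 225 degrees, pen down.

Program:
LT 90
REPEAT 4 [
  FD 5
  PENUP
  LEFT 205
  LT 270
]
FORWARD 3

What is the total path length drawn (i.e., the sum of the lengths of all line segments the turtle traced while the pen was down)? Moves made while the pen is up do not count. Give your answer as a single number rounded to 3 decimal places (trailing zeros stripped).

Executing turtle program step by step:
Start: pos=(2,-8), heading=225, pen down
LT 90: heading 225 -> 315
REPEAT 4 [
  -- iteration 1/4 --
  FD 5: (2,-8) -> (5.536,-11.536) [heading=315, draw]
  PU: pen up
  LT 205: heading 315 -> 160
  LT 270: heading 160 -> 70
  -- iteration 2/4 --
  FD 5: (5.536,-11.536) -> (7.246,-6.837) [heading=70, move]
  PU: pen up
  LT 205: heading 70 -> 275
  LT 270: heading 275 -> 185
  -- iteration 3/4 --
  FD 5: (7.246,-6.837) -> (2.265,-7.273) [heading=185, move]
  PU: pen up
  LT 205: heading 185 -> 30
  LT 270: heading 30 -> 300
  -- iteration 4/4 --
  FD 5: (2.265,-7.273) -> (4.765,-11.603) [heading=300, move]
  PU: pen up
  LT 205: heading 300 -> 145
  LT 270: heading 145 -> 55
]
FD 3: (4.765,-11.603) -> (6.485,-9.146) [heading=55, move]
Final: pos=(6.485,-9.146), heading=55, 1 segment(s) drawn

Segment lengths:
  seg 1: (2,-8) -> (5.536,-11.536), length = 5
Total = 5

Answer: 5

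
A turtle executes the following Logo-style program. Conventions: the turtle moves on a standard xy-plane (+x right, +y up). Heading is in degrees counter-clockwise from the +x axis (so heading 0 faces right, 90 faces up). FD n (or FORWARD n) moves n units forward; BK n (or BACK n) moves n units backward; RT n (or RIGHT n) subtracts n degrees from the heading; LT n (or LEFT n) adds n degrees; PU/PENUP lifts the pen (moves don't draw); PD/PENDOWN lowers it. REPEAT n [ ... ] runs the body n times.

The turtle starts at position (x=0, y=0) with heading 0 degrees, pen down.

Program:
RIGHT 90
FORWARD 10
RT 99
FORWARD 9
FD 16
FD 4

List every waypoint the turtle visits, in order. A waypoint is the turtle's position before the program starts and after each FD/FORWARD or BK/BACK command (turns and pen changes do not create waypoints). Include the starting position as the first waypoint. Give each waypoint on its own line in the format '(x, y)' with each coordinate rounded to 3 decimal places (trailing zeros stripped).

Answer: (0, 0)
(0, -10)
(-8.889, -8.592)
(-24.692, -6.089)
(-28.643, -5.463)

Derivation:
Executing turtle program step by step:
Start: pos=(0,0), heading=0, pen down
RT 90: heading 0 -> 270
FD 10: (0,0) -> (0,-10) [heading=270, draw]
RT 99: heading 270 -> 171
FD 9: (0,-10) -> (-8.889,-8.592) [heading=171, draw]
FD 16: (-8.889,-8.592) -> (-24.692,-6.089) [heading=171, draw]
FD 4: (-24.692,-6.089) -> (-28.643,-5.463) [heading=171, draw]
Final: pos=(-28.643,-5.463), heading=171, 4 segment(s) drawn
Waypoints (5 total):
(0, 0)
(0, -10)
(-8.889, -8.592)
(-24.692, -6.089)
(-28.643, -5.463)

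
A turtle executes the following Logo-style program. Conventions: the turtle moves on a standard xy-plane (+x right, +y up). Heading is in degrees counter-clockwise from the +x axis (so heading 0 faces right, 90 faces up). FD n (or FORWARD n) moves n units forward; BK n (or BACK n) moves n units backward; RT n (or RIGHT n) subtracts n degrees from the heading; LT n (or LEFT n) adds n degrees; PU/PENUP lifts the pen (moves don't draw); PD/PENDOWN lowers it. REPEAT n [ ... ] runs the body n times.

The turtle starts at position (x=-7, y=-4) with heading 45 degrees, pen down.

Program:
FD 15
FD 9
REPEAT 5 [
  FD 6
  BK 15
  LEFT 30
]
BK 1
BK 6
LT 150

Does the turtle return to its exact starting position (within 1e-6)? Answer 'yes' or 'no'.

Answer: no

Derivation:
Executing turtle program step by step:
Start: pos=(-7,-4), heading=45, pen down
FD 15: (-7,-4) -> (3.607,6.607) [heading=45, draw]
FD 9: (3.607,6.607) -> (9.971,12.971) [heading=45, draw]
REPEAT 5 [
  -- iteration 1/5 --
  FD 6: (9.971,12.971) -> (14.213,17.213) [heading=45, draw]
  BK 15: (14.213,17.213) -> (3.607,6.607) [heading=45, draw]
  LT 30: heading 45 -> 75
  -- iteration 2/5 --
  FD 6: (3.607,6.607) -> (5.16,12.402) [heading=75, draw]
  BK 15: (5.16,12.402) -> (1.277,-2.087) [heading=75, draw]
  LT 30: heading 75 -> 105
  -- iteration 3/5 --
  FD 6: (1.277,-2.087) -> (-0.276,3.709) [heading=105, draw]
  BK 15: (-0.276,3.709) -> (3.607,-10.78) [heading=105, draw]
  LT 30: heading 105 -> 135
  -- iteration 4/5 --
  FD 6: (3.607,-10.78) -> (-0.636,-6.537) [heading=135, draw]
  BK 15: (-0.636,-6.537) -> (9.971,-17.144) [heading=135, draw]
  LT 30: heading 135 -> 165
  -- iteration 5/5 --
  FD 6: (9.971,-17.144) -> (4.175,-15.591) [heading=165, draw]
  BK 15: (4.175,-15.591) -> (18.664,-19.473) [heading=165, draw]
  LT 30: heading 165 -> 195
]
BK 1: (18.664,-19.473) -> (19.63,-19.215) [heading=195, draw]
BK 6: (19.63,-19.215) -> (25.425,-17.662) [heading=195, draw]
LT 150: heading 195 -> 345
Final: pos=(25.425,-17.662), heading=345, 14 segment(s) drawn

Start position: (-7, -4)
Final position: (25.425, -17.662)
Distance = 35.186; >= 1e-6 -> NOT closed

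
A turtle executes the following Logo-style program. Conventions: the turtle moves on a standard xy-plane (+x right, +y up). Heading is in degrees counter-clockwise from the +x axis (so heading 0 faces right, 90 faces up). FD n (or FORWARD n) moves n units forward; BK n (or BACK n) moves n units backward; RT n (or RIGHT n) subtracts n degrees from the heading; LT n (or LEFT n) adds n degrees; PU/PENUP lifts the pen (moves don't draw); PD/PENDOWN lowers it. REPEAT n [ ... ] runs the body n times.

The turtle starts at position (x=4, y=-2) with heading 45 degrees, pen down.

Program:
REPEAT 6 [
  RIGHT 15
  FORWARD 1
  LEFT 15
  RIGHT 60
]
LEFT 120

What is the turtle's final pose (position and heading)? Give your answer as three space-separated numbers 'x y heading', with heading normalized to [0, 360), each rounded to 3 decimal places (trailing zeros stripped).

Answer: 4 -2 165

Derivation:
Executing turtle program step by step:
Start: pos=(4,-2), heading=45, pen down
REPEAT 6 [
  -- iteration 1/6 --
  RT 15: heading 45 -> 30
  FD 1: (4,-2) -> (4.866,-1.5) [heading=30, draw]
  LT 15: heading 30 -> 45
  RT 60: heading 45 -> 345
  -- iteration 2/6 --
  RT 15: heading 345 -> 330
  FD 1: (4.866,-1.5) -> (5.732,-2) [heading=330, draw]
  LT 15: heading 330 -> 345
  RT 60: heading 345 -> 285
  -- iteration 3/6 --
  RT 15: heading 285 -> 270
  FD 1: (5.732,-2) -> (5.732,-3) [heading=270, draw]
  LT 15: heading 270 -> 285
  RT 60: heading 285 -> 225
  -- iteration 4/6 --
  RT 15: heading 225 -> 210
  FD 1: (5.732,-3) -> (4.866,-3.5) [heading=210, draw]
  LT 15: heading 210 -> 225
  RT 60: heading 225 -> 165
  -- iteration 5/6 --
  RT 15: heading 165 -> 150
  FD 1: (4.866,-3.5) -> (4,-3) [heading=150, draw]
  LT 15: heading 150 -> 165
  RT 60: heading 165 -> 105
  -- iteration 6/6 --
  RT 15: heading 105 -> 90
  FD 1: (4,-3) -> (4,-2) [heading=90, draw]
  LT 15: heading 90 -> 105
  RT 60: heading 105 -> 45
]
LT 120: heading 45 -> 165
Final: pos=(4,-2), heading=165, 6 segment(s) drawn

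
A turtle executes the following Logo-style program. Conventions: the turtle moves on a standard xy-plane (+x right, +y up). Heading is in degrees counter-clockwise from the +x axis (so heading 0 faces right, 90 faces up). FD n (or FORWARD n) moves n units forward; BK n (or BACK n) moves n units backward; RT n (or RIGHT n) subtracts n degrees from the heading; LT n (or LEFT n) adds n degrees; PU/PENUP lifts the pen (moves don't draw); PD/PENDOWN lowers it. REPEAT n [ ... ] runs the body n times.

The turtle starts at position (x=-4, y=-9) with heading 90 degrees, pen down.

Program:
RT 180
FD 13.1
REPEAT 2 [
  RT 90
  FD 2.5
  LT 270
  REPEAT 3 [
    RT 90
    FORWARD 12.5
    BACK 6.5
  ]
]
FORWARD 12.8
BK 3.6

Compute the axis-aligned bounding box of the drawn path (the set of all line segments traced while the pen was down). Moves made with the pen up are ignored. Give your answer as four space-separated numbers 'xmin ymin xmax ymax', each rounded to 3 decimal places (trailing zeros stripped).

Answer: -19 -38.1 6 -9

Derivation:
Executing turtle program step by step:
Start: pos=(-4,-9), heading=90, pen down
RT 180: heading 90 -> 270
FD 13.1: (-4,-9) -> (-4,-22.1) [heading=270, draw]
REPEAT 2 [
  -- iteration 1/2 --
  RT 90: heading 270 -> 180
  FD 2.5: (-4,-22.1) -> (-6.5,-22.1) [heading=180, draw]
  LT 270: heading 180 -> 90
  REPEAT 3 [
    -- iteration 1/3 --
    RT 90: heading 90 -> 0
    FD 12.5: (-6.5,-22.1) -> (6,-22.1) [heading=0, draw]
    BK 6.5: (6,-22.1) -> (-0.5,-22.1) [heading=0, draw]
    -- iteration 2/3 --
    RT 90: heading 0 -> 270
    FD 12.5: (-0.5,-22.1) -> (-0.5,-34.6) [heading=270, draw]
    BK 6.5: (-0.5,-34.6) -> (-0.5,-28.1) [heading=270, draw]
    -- iteration 3/3 --
    RT 90: heading 270 -> 180
    FD 12.5: (-0.5,-28.1) -> (-13,-28.1) [heading=180, draw]
    BK 6.5: (-13,-28.1) -> (-6.5,-28.1) [heading=180, draw]
  ]
  -- iteration 2/2 --
  RT 90: heading 180 -> 90
  FD 2.5: (-6.5,-28.1) -> (-6.5,-25.6) [heading=90, draw]
  LT 270: heading 90 -> 0
  REPEAT 3 [
    -- iteration 1/3 --
    RT 90: heading 0 -> 270
    FD 12.5: (-6.5,-25.6) -> (-6.5,-38.1) [heading=270, draw]
    BK 6.5: (-6.5,-38.1) -> (-6.5,-31.6) [heading=270, draw]
    -- iteration 2/3 --
    RT 90: heading 270 -> 180
    FD 12.5: (-6.5,-31.6) -> (-19,-31.6) [heading=180, draw]
    BK 6.5: (-19,-31.6) -> (-12.5,-31.6) [heading=180, draw]
    -- iteration 3/3 --
    RT 90: heading 180 -> 90
    FD 12.5: (-12.5,-31.6) -> (-12.5,-19.1) [heading=90, draw]
    BK 6.5: (-12.5,-19.1) -> (-12.5,-25.6) [heading=90, draw]
  ]
]
FD 12.8: (-12.5,-25.6) -> (-12.5,-12.8) [heading=90, draw]
BK 3.6: (-12.5,-12.8) -> (-12.5,-16.4) [heading=90, draw]
Final: pos=(-12.5,-16.4), heading=90, 17 segment(s) drawn

Segment endpoints: x in {-19, -13, -12.5, -12.5, -6.5, -6.5, -4, -4, -0.5, -0.5, -0.5, 6}, y in {-38.1, -34.6, -31.6, -28.1, -25.6, -22.1, -19.1, -16.4, -12.8, -9}
xmin=-19, ymin=-38.1, xmax=6, ymax=-9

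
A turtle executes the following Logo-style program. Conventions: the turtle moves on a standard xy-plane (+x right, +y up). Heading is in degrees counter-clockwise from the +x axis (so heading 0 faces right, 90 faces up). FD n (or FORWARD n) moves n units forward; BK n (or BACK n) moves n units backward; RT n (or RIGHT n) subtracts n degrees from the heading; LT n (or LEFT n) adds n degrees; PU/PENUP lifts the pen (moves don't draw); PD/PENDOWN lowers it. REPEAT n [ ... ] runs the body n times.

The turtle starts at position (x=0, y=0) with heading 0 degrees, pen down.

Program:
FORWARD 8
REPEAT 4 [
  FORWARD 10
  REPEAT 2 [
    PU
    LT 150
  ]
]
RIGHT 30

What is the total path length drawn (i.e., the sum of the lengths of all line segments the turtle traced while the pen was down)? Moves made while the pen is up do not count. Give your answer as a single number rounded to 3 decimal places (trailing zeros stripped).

Answer: 18

Derivation:
Executing turtle program step by step:
Start: pos=(0,0), heading=0, pen down
FD 8: (0,0) -> (8,0) [heading=0, draw]
REPEAT 4 [
  -- iteration 1/4 --
  FD 10: (8,0) -> (18,0) [heading=0, draw]
  REPEAT 2 [
    -- iteration 1/2 --
    PU: pen up
    LT 150: heading 0 -> 150
    -- iteration 2/2 --
    PU: pen up
    LT 150: heading 150 -> 300
  ]
  -- iteration 2/4 --
  FD 10: (18,0) -> (23,-8.66) [heading=300, move]
  REPEAT 2 [
    -- iteration 1/2 --
    PU: pen up
    LT 150: heading 300 -> 90
    -- iteration 2/2 --
    PU: pen up
    LT 150: heading 90 -> 240
  ]
  -- iteration 3/4 --
  FD 10: (23,-8.66) -> (18,-17.321) [heading=240, move]
  REPEAT 2 [
    -- iteration 1/2 --
    PU: pen up
    LT 150: heading 240 -> 30
    -- iteration 2/2 --
    PU: pen up
    LT 150: heading 30 -> 180
  ]
  -- iteration 4/4 --
  FD 10: (18,-17.321) -> (8,-17.321) [heading=180, move]
  REPEAT 2 [
    -- iteration 1/2 --
    PU: pen up
    LT 150: heading 180 -> 330
    -- iteration 2/2 --
    PU: pen up
    LT 150: heading 330 -> 120
  ]
]
RT 30: heading 120 -> 90
Final: pos=(8,-17.321), heading=90, 2 segment(s) drawn

Segment lengths:
  seg 1: (0,0) -> (8,0), length = 8
  seg 2: (8,0) -> (18,0), length = 10
Total = 18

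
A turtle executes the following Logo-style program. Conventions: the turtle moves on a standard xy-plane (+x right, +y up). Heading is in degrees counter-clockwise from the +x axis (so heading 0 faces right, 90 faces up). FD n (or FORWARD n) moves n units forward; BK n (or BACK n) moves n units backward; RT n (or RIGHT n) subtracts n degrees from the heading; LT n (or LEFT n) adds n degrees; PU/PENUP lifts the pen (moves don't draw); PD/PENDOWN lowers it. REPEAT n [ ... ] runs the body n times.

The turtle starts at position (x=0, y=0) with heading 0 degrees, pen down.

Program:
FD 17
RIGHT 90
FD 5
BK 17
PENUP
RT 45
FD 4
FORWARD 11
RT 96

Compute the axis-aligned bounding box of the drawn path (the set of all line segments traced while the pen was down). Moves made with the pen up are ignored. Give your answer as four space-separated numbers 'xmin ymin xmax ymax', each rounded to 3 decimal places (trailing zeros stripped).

Answer: 0 -5 17 12

Derivation:
Executing turtle program step by step:
Start: pos=(0,0), heading=0, pen down
FD 17: (0,0) -> (17,0) [heading=0, draw]
RT 90: heading 0 -> 270
FD 5: (17,0) -> (17,-5) [heading=270, draw]
BK 17: (17,-5) -> (17,12) [heading=270, draw]
PU: pen up
RT 45: heading 270 -> 225
FD 4: (17,12) -> (14.172,9.172) [heading=225, move]
FD 11: (14.172,9.172) -> (6.393,1.393) [heading=225, move]
RT 96: heading 225 -> 129
Final: pos=(6.393,1.393), heading=129, 3 segment(s) drawn

Segment endpoints: x in {0, 17}, y in {-5, 0, 12}
xmin=0, ymin=-5, xmax=17, ymax=12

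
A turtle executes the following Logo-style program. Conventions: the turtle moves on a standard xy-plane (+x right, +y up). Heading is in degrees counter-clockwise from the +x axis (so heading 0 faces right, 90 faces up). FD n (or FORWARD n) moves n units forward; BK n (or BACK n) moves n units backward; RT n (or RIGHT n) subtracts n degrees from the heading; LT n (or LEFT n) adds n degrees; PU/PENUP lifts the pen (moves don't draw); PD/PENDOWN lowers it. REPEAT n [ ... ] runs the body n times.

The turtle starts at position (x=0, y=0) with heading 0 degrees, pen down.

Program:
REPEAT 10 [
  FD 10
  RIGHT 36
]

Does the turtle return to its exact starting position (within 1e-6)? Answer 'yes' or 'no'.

Executing turtle program step by step:
Start: pos=(0,0), heading=0, pen down
REPEAT 10 [
  -- iteration 1/10 --
  FD 10: (0,0) -> (10,0) [heading=0, draw]
  RT 36: heading 0 -> 324
  -- iteration 2/10 --
  FD 10: (10,0) -> (18.09,-5.878) [heading=324, draw]
  RT 36: heading 324 -> 288
  -- iteration 3/10 --
  FD 10: (18.09,-5.878) -> (21.18,-15.388) [heading=288, draw]
  RT 36: heading 288 -> 252
  -- iteration 4/10 --
  FD 10: (21.18,-15.388) -> (18.09,-24.899) [heading=252, draw]
  RT 36: heading 252 -> 216
  -- iteration 5/10 --
  FD 10: (18.09,-24.899) -> (10,-30.777) [heading=216, draw]
  RT 36: heading 216 -> 180
  -- iteration 6/10 --
  FD 10: (10,-30.777) -> (0,-30.777) [heading=180, draw]
  RT 36: heading 180 -> 144
  -- iteration 7/10 --
  FD 10: (0,-30.777) -> (-8.09,-24.899) [heading=144, draw]
  RT 36: heading 144 -> 108
  -- iteration 8/10 --
  FD 10: (-8.09,-24.899) -> (-11.18,-15.388) [heading=108, draw]
  RT 36: heading 108 -> 72
  -- iteration 9/10 --
  FD 10: (-11.18,-15.388) -> (-8.09,-5.878) [heading=72, draw]
  RT 36: heading 72 -> 36
  -- iteration 10/10 --
  FD 10: (-8.09,-5.878) -> (0,0) [heading=36, draw]
  RT 36: heading 36 -> 0
]
Final: pos=(0,0), heading=0, 10 segment(s) drawn

Start position: (0, 0)
Final position: (0, 0)
Distance = 0; < 1e-6 -> CLOSED

Answer: yes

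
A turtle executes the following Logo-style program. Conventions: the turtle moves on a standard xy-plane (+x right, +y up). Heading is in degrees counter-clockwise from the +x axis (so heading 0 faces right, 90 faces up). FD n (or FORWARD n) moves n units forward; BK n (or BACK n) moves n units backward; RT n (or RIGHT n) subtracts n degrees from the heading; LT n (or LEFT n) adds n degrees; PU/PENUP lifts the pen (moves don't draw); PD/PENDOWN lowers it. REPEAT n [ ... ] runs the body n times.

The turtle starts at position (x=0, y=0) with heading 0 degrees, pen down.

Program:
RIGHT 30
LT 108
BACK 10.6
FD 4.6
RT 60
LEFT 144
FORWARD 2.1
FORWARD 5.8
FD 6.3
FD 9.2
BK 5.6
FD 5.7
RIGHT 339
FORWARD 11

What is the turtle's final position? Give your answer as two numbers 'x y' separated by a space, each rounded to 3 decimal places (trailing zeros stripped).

Answer: -34.582 0.817

Derivation:
Executing turtle program step by step:
Start: pos=(0,0), heading=0, pen down
RT 30: heading 0 -> 330
LT 108: heading 330 -> 78
BK 10.6: (0,0) -> (-2.204,-10.368) [heading=78, draw]
FD 4.6: (-2.204,-10.368) -> (-1.247,-5.869) [heading=78, draw]
RT 60: heading 78 -> 18
LT 144: heading 18 -> 162
FD 2.1: (-1.247,-5.869) -> (-3.245,-5.22) [heading=162, draw]
FD 5.8: (-3.245,-5.22) -> (-8.761,-3.428) [heading=162, draw]
FD 6.3: (-8.761,-3.428) -> (-14.752,-1.481) [heading=162, draw]
FD 9.2: (-14.752,-1.481) -> (-23.502,1.362) [heading=162, draw]
BK 5.6: (-23.502,1.362) -> (-18.176,-0.368) [heading=162, draw]
FD 5.7: (-18.176,-0.368) -> (-23.597,1.393) [heading=162, draw]
RT 339: heading 162 -> 183
FD 11: (-23.597,1.393) -> (-34.582,0.817) [heading=183, draw]
Final: pos=(-34.582,0.817), heading=183, 9 segment(s) drawn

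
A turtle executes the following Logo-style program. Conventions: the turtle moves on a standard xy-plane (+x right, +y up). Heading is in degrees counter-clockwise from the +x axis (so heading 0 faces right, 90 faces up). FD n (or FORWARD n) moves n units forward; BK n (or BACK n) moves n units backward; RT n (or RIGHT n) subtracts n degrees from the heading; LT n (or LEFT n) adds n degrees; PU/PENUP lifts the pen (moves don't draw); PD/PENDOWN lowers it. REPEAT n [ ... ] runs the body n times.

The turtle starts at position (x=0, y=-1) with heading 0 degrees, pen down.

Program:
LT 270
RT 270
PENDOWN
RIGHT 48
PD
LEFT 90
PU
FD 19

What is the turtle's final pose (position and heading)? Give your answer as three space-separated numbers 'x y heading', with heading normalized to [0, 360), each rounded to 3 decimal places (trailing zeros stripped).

Executing turtle program step by step:
Start: pos=(0,-1), heading=0, pen down
LT 270: heading 0 -> 270
RT 270: heading 270 -> 0
PD: pen down
RT 48: heading 0 -> 312
PD: pen down
LT 90: heading 312 -> 42
PU: pen up
FD 19: (0,-1) -> (14.12,11.713) [heading=42, move]
Final: pos=(14.12,11.713), heading=42, 0 segment(s) drawn

Answer: 14.12 11.713 42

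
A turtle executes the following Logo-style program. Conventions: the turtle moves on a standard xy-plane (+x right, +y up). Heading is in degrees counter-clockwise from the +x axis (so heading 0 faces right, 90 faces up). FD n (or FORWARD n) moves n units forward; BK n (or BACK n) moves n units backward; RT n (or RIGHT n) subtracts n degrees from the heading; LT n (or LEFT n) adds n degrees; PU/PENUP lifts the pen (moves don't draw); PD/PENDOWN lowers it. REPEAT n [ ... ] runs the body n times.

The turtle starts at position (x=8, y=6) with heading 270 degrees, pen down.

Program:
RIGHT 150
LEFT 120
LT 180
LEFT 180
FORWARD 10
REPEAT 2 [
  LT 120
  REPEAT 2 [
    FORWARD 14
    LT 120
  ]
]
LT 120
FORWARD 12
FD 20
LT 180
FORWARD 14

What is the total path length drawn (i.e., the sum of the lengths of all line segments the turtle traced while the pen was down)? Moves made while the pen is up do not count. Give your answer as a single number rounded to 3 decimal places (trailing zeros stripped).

Answer: 112

Derivation:
Executing turtle program step by step:
Start: pos=(8,6), heading=270, pen down
RT 150: heading 270 -> 120
LT 120: heading 120 -> 240
LT 180: heading 240 -> 60
LT 180: heading 60 -> 240
FD 10: (8,6) -> (3,-2.66) [heading=240, draw]
REPEAT 2 [
  -- iteration 1/2 --
  LT 120: heading 240 -> 0
  REPEAT 2 [
    -- iteration 1/2 --
    FD 14: (3,-2.66) -> (17,-2.66) [heading=0, draw]
    LT 120: heading 0 -> 120
    -- iteration 2/2 --
    FD 14: (17,-2.66) -> (10,9.464) [heading=120, draw]
    LT 120: heading 120 -> 240
  ]
  -- iteration 2/2 --
  LT 120: heading 240 -> 0
  REPEAT 2 [
    -- iteration 1/2 --
    FD 14: (10,9.464) -> (24,9.464) [heading=0, draw]
    LT 120: heading 0 -> 120
    -- iteration 2/2 --
    FD 14: (24,9.464) -> (17,21.588) [heading=120, draw]
    LT 120: heading 120 -> 240
  ]
]
LT 120: heading 240 -> 0
FD 12: (17,21.588) -> (29,21.588) [heading=0, draw]
FD 20: (29,21.588) -> (49,21.588) [heading=0, draw]
LT 180: heading 0 -> 180
FD 14: (49,21.588) -> (35,21.588) [heading=180, draw]
Final: pos=(35,21.588), heading=180, 8 segment(s) drawn

Segment lengths:
  seg 1: (8,6) -> (3,-2.66), length = 10
  seg 2: (3,-2.66) -> (17,-2.66), length = 14
  seg 3: (17,-2.66) -> (10,9.464), length = 14
  seg 4: (10,9.464) -> (24,9.464), length = 14
  seg 5: (24,9.464) -> (17,21.588), length = 14
  seg 6: (17,21.588) -> (29,21.588), length = 12
  seg 7: (29,21.588) -> (49,21.588), length = 20
  seg 8: (49,21.588) -> (35,21.588), length = 14
Total = 112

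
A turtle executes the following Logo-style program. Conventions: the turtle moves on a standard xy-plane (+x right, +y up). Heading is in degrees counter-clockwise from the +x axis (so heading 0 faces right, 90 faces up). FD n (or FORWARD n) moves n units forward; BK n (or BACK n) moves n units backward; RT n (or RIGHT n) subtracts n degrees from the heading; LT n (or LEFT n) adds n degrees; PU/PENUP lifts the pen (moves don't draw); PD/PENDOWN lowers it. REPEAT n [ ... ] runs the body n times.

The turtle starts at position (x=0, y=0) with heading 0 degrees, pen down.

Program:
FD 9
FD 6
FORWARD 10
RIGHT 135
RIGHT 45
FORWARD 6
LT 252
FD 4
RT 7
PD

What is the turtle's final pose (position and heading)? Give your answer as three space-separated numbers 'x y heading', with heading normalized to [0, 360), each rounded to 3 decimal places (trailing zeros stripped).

Answer: 20.236 3.804 65

Derivation:
Executing turtle program step by step:
Start: pos=(0,0), heading=0, pen down
FD 9: (0,0) -> (9,0) [heading=0, draw]
FD 6: (9,0) -> (15,0) [heading=0, draw]
FD 10: (15,0) -> (25,0) [heading=0, draw]
RT 135: heading 0 -> 225
RT 45: heading 225 -> 180
FD 6: (25,0) -> (19,0) [heading=180, draw]
LT 252: heading 180 -> 72
FD 4: (19,0) -> (20.236,3.804) [heading=72, draw]
RT 7: heading 72 -> 65
PD: pen down
Final: pos=(20.236,3.804), heading=65, 5 segment(s) drawn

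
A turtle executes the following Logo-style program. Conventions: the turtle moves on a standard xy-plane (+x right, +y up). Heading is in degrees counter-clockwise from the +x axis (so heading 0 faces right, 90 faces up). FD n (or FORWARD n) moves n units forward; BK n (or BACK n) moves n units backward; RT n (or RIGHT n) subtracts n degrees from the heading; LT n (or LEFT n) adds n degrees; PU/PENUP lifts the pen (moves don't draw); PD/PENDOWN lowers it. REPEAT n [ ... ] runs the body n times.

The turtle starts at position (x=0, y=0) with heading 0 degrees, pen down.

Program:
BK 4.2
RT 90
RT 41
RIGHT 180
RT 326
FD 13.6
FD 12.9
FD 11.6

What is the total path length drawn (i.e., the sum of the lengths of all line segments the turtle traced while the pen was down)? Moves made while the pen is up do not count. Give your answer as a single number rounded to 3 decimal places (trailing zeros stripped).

Executing turtle program step by step:
Start: pos=(0,0), heading=0, pen down
BK 4.2: (0,0) -> (-4.2,0) [heading=0, draw]
RT 90: heading 0 -> 270
RT 41: heading 270 -> 229
RT 180: heading 229 -> 49
RT 326: heading 49 -> 83
FD 13.6: (-4.2,0) -> (-2.543,13.499) [heading=83, draw]
FD 12.9: (-2.543,13.499) -> (-0.97,26.302) [heading=83, draw]
FD 11.6: (-0.97,26.302) -> (0.443,37.816) [heading=83, draw]
Final: pos=(0.443,37.816), heading=83, 4 segment(s) drawn

Segment lengths:
  seg 1: (0,0) -> (-4.2,0), length = 4.2
  seg 2: (-4.2,0) -> (-2.543,13.499), length = 13.6
  seg 3: (-2.543,13.499) -> (-0.97,26.302), length = 12.9
  seg 4: (-0.97,26.302) -> (0.443,37.816), length = 11.6
Total = 42.3

Answer: 42.3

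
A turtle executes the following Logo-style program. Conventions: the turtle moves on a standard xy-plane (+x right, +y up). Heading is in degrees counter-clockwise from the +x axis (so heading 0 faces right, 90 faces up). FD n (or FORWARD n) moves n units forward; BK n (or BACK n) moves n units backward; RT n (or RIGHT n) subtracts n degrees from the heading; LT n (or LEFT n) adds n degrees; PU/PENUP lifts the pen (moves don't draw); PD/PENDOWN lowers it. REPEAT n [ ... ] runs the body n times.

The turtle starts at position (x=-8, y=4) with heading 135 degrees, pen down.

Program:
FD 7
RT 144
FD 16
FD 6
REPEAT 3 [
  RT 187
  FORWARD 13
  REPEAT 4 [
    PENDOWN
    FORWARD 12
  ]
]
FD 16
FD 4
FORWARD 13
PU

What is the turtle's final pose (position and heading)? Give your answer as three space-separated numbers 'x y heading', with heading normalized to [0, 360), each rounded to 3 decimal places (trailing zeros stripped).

Answer: -75.113 45.487 150

Derivation:
Executing turtle program step by step:
Start: pos=(-8,4), heading=135, pen down
FD 7: (-8,4) -> (-12.95,8.95) [heading=135, draw]
RT 144: heading 135 -> 351
FD 16: (-12.95,8.95) -> (2.853,6.447) [heading=351, draw]
FD 6: (2.853,6.447) -> (8.779,5.508) [heading=351, draw]
REPEAT 3 [
  -- iteration 1/3 --
  RT 187: heading 351 -> 164
  FD 13: (8.779,5.508) -> (-3.717,9.091) [heading=164, draw]
  REPEAT 4 [
    -- iteration 1/4 --
    PD: pen down
    FD 12: (-3.717,9.091) -> (-15.252,12.399) [heading=164, draw]
    -- iteration 2/4 --
    PD: pen down
    FD 12: (-15.252,12.399) -> (-26.787,15.707) [heading=164, draw]
    -- iteration 3/4 --
    PD: pen down
    FD 12: (-26.787,15.707) -> (-38.322,19.014) [heading=164, draw]
    -- iteration 4/4 --
    PD: pen down
    FD 12: (-38.322,19.014) -> (-49.858,22.322) [heading=164, draw]
  ]
  -- iteration 2/3 --
  RT 187: heading 164 -> 337
  FD 13: (-49.858,22.322) -> (-37.891,17.243) [heading=337, draw]
  REPEAT 4 [
    -- iteration 1/4 --
    PD: pen down
    FD 12: (-37.891,17.243) -> (-26.845,12.554) [heading=337, draw]
    -- iteration 2/4 --
    PD: pen down
    FD 12: (-26.845,12.554) -> (-15.799,7.865) [heading=337, draw]
    -- iteration 3/4 --
    PD: pen down
    FD 12: (-15.799,7.865) -> (-4.753,3.176) [heading=337, draw]
    -- iteration 4/4 --
    PD: pen down
    FD 12: (-4.753,3.176) -> (6.293,-1.513) [heading=337, draw]
  ]
  -- iteration 3/3 --
  RT 187: heading 337 -> 150
  FD 13: (6.293,-1.513) -> (-4.965,4.987) [heading=150, draw]
  REPEAT 4 [
    -- iteration 1/4 --
    PD: pen down
    FD 12: (-4.965,4.987) -> (-15.357,10.987) [heading=150, draw]
    -- iteration 2/4 --
    PD: pen down
    FD 12: (-15.357,10.987) -> (-25.75,16.987) [heading=150, draw]
    -- iteration 3/4 --
    PD: pen down
    FD 12: (-25.75,16.987) -> (-36.142,22.987) [heading=150, draw]
    -- iteration 4/4 --
    PD: pen down
    FD 12: (-36.142,22.987) -> (-46.534,28.987) [heading=150, draw]
  ]
]
FD 16: (-46.534,28.987) -> (-60.391,36.987) [heading=150, draw]
FD 4: (-60.391,36.987) -> (-63.855,38.987) [heading=150, draw]
FD 13: (-63.855,38.987) -> (-75.113,45.487) [heading=150, draw]
PU: pen up
Final: pos=(-75.113,45.487), heading=150, 21 segment(s) drawn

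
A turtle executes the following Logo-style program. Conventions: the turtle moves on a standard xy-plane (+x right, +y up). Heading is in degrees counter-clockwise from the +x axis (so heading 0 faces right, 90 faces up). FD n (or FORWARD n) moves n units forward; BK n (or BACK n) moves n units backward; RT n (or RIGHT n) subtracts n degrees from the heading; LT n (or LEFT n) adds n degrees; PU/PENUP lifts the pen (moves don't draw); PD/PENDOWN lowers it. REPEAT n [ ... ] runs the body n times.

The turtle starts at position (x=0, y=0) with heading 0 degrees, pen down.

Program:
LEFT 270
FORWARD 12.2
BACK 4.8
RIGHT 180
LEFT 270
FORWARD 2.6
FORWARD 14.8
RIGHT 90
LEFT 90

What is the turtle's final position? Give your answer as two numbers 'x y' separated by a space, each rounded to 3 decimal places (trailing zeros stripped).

Answer: 17.4 -7.4

Derivation:
Executing turtle program step by step:
Start: pos=(0,0), heading=0, pen down
LT 270: heading 0 -> 270
FD 12.2: (0,0) -> (0,-12.2) [heading=270, draw]
BK 4.8: (0,-12.2) -> (0,-7.4) [heading=270, draw]
RT 180: heading 270 -> 90
LT 270: heading 90 -> 0
FD 2.6: (0,-7.4) -> (2.6,-7.4) [heading=0, draw]
FD 14.8: (2.6,-7.4) -> (17.4,-7.4) [heading=0, draw]
RT 90: heading 0 -> 270
LT 90: heading 270 -> 0
Final: pos=(17.4,-7.4), heading=0, 4 segment(s) drawn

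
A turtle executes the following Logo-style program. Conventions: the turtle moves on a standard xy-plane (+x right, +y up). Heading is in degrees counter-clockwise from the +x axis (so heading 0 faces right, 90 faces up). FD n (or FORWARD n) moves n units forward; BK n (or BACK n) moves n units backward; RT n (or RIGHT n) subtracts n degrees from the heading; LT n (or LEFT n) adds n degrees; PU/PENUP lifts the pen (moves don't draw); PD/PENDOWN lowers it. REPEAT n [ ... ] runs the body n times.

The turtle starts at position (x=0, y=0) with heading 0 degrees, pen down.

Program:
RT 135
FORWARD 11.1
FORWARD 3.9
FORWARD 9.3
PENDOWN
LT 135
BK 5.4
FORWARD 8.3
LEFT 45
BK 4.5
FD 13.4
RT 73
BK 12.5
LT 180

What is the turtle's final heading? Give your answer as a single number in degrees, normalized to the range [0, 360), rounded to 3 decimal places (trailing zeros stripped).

Answer: 152

Derivation:
Executing turtle program step by step:
Start: pos=(0,0), heading=0, pen down
RT 135: heading 0 -> 225
FD 11.1: (0,0) -> (-7.849,-7.849) [heading=225, draw]
FD 3.9: (-7.849,-7.849) -> (-10.607,-10.607) [heading=225, draw]
FD 9.3: (-10.607,-10.607) -> (-17.183,-17.183) [heading=225, draw]
PD: pen down
LT 135: heading 225 -> 0
BK 5.4: (-17.183,-17.183) -> (-22.583,-17.183) [heading=0, draw]
FD 8.3: (-22.583,-17.183) -> (-14.283,-17.183) [heading=0, draw]
LT 45: heading 0 -> 45
BK 4.5: (-14.283,-17.183) -> (-17.465,-20.365) [heading=45, draw]
FD 13.4: (-17.465,-20.365) -> (-7.989,-10.889) [heading=45, draw]
RT 73: heading 45 -> 332
BK 12.5: (-7.989,-10.889) -> (-19.026,-5.021) [heading=332, draw]
LT 180: heading 332 -> 152
Final: pos=(-19.026,-5.021), heading=152, 8 segment(s) drawn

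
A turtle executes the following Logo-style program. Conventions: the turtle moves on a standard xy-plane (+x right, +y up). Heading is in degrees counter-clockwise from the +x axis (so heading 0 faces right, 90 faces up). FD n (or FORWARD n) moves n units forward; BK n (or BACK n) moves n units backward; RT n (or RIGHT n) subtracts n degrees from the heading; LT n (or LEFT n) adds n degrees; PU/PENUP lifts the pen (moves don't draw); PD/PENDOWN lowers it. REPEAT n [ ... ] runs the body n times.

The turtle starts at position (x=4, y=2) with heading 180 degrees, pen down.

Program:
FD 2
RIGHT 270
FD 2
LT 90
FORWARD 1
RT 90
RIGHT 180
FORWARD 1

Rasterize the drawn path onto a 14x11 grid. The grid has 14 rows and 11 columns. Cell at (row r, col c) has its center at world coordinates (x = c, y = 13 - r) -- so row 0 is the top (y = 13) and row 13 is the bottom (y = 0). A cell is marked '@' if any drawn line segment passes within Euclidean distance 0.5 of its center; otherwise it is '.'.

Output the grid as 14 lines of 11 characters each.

Segment 0: (4,2) -> (2,2)
Segment 1: (2,2) -> (2,0)
Segment 2: (2,0) -> (3,0)
Segment 3: (3,0) -> (3,1)

Answer: ...........
...........
...........
...........
...........
...........
...........
...........
...........
...........
...........
..@@@......
..@@.......
..@@.......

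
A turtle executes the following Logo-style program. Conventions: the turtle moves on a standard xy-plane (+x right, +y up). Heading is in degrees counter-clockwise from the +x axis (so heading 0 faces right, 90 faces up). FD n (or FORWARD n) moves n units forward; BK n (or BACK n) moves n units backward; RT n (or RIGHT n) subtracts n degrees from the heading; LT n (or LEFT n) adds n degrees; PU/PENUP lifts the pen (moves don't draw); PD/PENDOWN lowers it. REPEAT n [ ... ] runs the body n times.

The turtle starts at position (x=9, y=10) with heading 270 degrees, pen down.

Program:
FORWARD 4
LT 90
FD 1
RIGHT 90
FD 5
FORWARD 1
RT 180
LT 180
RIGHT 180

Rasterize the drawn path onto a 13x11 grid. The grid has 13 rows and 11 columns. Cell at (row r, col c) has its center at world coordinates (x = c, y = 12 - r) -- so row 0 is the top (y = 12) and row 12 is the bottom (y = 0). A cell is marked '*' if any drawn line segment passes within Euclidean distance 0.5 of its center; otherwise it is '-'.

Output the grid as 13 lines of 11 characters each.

Segment 0: (9,10) -> (9,6)
Segment 1: (9,6) -> (10,6)
Segment 2: (10,6) -> (10,1)
Segment 3: (10,1) -> (10,0)

Answer: -----------
-----------
---------*-
---------*-
---------*-
---------*-
---------**
----------*
----------*
----------*
----------*
----------*
----------*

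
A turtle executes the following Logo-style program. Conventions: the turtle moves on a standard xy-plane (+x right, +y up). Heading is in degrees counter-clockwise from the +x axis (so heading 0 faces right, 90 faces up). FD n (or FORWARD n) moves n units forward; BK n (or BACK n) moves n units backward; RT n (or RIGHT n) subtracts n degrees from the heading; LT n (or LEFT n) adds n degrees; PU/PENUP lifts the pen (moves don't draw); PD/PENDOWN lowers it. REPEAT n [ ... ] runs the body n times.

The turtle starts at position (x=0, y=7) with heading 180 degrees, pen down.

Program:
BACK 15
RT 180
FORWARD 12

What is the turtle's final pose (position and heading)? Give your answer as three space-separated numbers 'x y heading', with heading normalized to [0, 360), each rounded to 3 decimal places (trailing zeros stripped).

Executing turtle program step by step:
Start: pos=(0,7), heading=180, pen down
BK 15: (0,7) -> (15,7) [heading=180, draw]
RT 180: heading 180 -> 0
FD 12: (15,7) -> (27,7) [heading=0, draw]
Final: pos=(27,7), heading=0, 2 segment(s) drawn

Answer: 27 7 0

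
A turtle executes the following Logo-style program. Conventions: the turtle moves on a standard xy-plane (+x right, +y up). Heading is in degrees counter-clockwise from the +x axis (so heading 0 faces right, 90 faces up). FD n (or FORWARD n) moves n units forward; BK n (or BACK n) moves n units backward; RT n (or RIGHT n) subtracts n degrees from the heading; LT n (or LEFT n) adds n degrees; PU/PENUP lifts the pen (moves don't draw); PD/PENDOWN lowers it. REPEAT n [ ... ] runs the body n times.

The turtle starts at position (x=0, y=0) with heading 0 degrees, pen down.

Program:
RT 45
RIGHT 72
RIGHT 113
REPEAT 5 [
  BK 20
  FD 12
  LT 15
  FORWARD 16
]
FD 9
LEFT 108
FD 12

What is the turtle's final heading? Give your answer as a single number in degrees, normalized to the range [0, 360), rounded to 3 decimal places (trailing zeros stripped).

Answer: 313

Derivation:
Executing turtle program step by step:
Start: pos=(0,0), heading=0, pen down
RT 45: heading 0 -> 315
RT 72: heading 315 -> 243
RT 113: heading 243 -> 130
REPEAT 5 [
  -- iteration 1/5 --
  BK 20: (0,0) -> (12.856,-15.321) [heading=130, draw]
  FD 12: (12.856,-15.321) -> (5.142,-6.128) [heading=130, draw]
  LT 15: heading 130 -> 145
  FD 16: (5.142,-6.128) -> (-7.964,3.049) [heading=145, draw]
  -- iteration 2/5 --
  BK 20: (-7.964,3.049) -> (8.419,-8.423) [heading=145, draw]
  FD 12: (8.419,-8.423) -> (-1.411,-1.54) [heading=145, draw]
  LT 15: heading 145 -> 160
  FD 16: (-1.411,-1.54) -> (-16.446,3.933) [heading=160, draw]
  -- iteration 3/5 --
  BK 20: (-16.446,3.933) -> (2.348,-2.908) [heading=160, draw]
  FD 12: (2.348,-2.908) -> (-8.928,1.196) [heading=160, draw]
  LT 15: heading 160 -> 175
  FD 16: (-8.928,1.196) -> (-24.868,2.591) [heading=175, draw]
  -- iteration 4/5 --
  BK 20: (-24.868,2.591) -> (-4.944,0.848) [heading=175, draw]
  FD 12: (-4.944,0.848) -> (-16.898,1.894) [heading=175, draw]
  LT 15: heading 175 -> 190
  FD 16: (-16.898,1.894) -> (-32.655,-0.885) [heading=190, draw]
  -- iteration 5/5 --
  BK 20: (-32.655,-0.885) -> (-12.959,2.588) [heading=190, draw]
  FD 12: (-12.959,2.588) -> (-24.776,0.504) [heading=190, draw]
  LT 15: heading 190 -> 205
  FD 16: (-24.776,0.504) -> (-39.277,-6.257) [heading=205, draw]
]
FD 9: (-39.277,-6.257) -> (-47.434,-10.061) [heading=205, draw]
LT 108: heading 205 -> 313
FD 12: (-47.434,-10.061) -> (-39.25,-18.837) [heading=313, draw]
Final: pos=(-39.25,-18.837), heading=313, 17 segment(s) drawn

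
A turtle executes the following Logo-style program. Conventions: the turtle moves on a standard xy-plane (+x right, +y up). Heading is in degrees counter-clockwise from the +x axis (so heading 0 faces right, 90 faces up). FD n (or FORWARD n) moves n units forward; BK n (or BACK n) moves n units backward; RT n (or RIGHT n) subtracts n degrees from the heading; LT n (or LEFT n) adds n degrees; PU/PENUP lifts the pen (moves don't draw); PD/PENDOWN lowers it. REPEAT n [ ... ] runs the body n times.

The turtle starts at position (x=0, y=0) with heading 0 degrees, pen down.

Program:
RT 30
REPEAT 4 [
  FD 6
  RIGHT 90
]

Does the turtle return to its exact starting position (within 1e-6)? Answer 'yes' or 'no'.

Executing turtle program step by step:
Start: pos=(0,0), heading=0, pen down
RT 30: heading 0 -> 330
REPEAT 4 [
  -- iteration 1/4 --
  FD 6: (0,0) -> (5.196,-3) [heading=330, draw]
  RT 90: heading 330 -> 240
  -- iteration 2/4 --
  FD 6: (5.196,-3) -> (2.196,-8.196) [heading=240, draw]
  RT 90: heading 240 -> 150
  -- iteration 3/4 --
  FD 6: (2.196,-8.196) -> (-3,-5.196) [heading=150, draw]
  RT 90: heading 150 -> 60
  -- iteration 4/4 --
  FD 6: (-3,-5.196) -> (0,0) [heading=60, draw]
  RT 90: heading 60 -> 330
]
Final: pos=(0,0), heading=330, 4 segment(s) drawn

Start position: (0, 0)
Final position: (0, 0)
Distance = 0; < 1e-6 -> CLOSED

Answer: yes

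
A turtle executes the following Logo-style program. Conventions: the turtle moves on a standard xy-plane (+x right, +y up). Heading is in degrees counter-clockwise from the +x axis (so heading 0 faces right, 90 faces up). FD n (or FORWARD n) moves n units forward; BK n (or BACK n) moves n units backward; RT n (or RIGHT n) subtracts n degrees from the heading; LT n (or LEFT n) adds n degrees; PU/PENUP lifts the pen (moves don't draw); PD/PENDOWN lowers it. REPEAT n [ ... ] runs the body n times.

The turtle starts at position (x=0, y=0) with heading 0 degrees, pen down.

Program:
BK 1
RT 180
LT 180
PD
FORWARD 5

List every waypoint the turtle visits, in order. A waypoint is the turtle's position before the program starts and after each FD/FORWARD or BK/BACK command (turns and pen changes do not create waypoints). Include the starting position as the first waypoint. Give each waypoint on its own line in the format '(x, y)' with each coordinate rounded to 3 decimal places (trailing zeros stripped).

Answer: (0, 0)
(-1, 0)
(4, 0)

Derivation:
Executing turtle program step by step:
Start: pos=(0,0), heading=0, pen down
BK 1: (0,0) -> (-1,0) [heading=0, draw]
RT 180: heading 0 -> 180
LT 180: heading 180 -> 0
PD: pen down
FD 5: (-1,0) -> (4,0) [heading=0, draw]
Final: pos=(4,0), heading=0, 2 segment(s) drawn
Waypoints (3 total):
(0, 0)
(-1, 0)
(4, 0)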